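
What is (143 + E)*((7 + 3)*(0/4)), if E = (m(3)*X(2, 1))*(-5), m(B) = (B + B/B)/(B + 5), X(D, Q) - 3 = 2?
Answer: 0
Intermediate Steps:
X(D, Q) = 5 (X(D, Q) = 3 + 2 = 5)
m(B) = (1 + B)/(5 + B) (m(B) = (B + 1)/(5 + B) = (1 + B)/(5 + B))
E = -25/2 (E = (((1 + 3)/(5 + 3))*5)*(-5) = ((4/8)*5)*(-5) = (((⅛)*4)*5)*(-5) = ((½)*5)*(-5) = (5/2)*(-5) = -25/2 ≈ -12.500)
(143 + E)*((7 + 3)*(0/4)) = (143 - 25/2)*((7 + 3)*(0/4)) = 261*(10*(0*(¼)))/2 = 261*(10*0)/2 = (261/2)*0 = 0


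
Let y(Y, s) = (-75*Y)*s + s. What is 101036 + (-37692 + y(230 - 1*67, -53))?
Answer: 711216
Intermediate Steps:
y(Y, s) = s - 75*Y*s (y(Y, s) = -75*Y*s + s = s - 75*Y*s)
101036 + (-37692 + y(230 - 1*67, -53)) = 101036 + (-37692 - 53*(1 - 75*(230 - 1*67))) = 101036 + (-37692 - 53*(1 - 75*(230 - 67))) = 101036 + (-37692 - 53*(1 - 75*163)) = 101036 + (-37692 - 53*(1 - 12225)) = 101036 + (-37692 - 53*(-12224)) = 101036 + (-37692 + 647872) = 101036 + 610180 = 711216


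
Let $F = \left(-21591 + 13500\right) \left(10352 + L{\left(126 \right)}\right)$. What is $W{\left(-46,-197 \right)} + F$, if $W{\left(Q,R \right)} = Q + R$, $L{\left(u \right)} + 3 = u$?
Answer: $-84753468$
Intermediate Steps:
$L{\left(u \right)} = -3 + u$
$F = -84753225$ ($F = \left(-21591 + 13500\right) \left(10352 + \left(-3 + 126\right)\right) = - 8091 \left(10352 + 123\right) = \left(-8091\right) 10475 = -84753225$)
$W{\left(-46,-197 \right)} + F = \left(-46 - 197\right) - 84753225 = -243 - 84753225 = -84753468$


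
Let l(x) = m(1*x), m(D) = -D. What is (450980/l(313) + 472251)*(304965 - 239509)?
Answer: 9645830688848/313 ≈ 3.0817e+10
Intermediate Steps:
l(x) = -x
(450980/l(313) + 472251)*(304965 - 239509) = (450980/((-1*313)) + 472251)*(304965 - 239509) = (450980/(-313) + 472251)*65456 = (450980*(-1/313) + 472251)*65456 = (-450980/313 + 472251)*65456 = (147363583/313)*65456 = 9645830688848/313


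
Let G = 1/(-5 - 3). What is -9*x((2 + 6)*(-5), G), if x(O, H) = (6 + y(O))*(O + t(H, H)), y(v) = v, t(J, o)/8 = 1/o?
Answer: -31824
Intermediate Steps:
G = -⅛ (G = 1/(-8) = -⅛ ≈ -0.12500)
t(J, o) = 8/o
x(O, H) = (6 + O)*(O + 8/H)
-9*x((2 + 6)*(-5), G) = -9*(48 + 8*((2 + 6)*(-5)) - (2 + 6)*(-5)*(6 + (2 + 6)*(-5))/8)/(-⅛) = -(-72)*(48 + 8*(8*(-5)) - 8*(-5)*(6 + 8*(-5))/8) = -(-72)*(48 + 8*(-40) - ⅛*(-40)*(6 - 40)) = -(-72)*(48 - 320 - ⅛*(-40)*(-34)) = -(-72)*(48 - 320 - 170) = -(-72)*(-442) = -9*3536 = -31824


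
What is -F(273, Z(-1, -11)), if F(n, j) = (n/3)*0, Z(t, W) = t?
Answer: 0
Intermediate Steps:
F(n, j) = 0 (F(n, j) = (n*(⅓))*0 = (n/3)*0 = 0)
-F(273, Z(-1, -11)) = -1*0 = 0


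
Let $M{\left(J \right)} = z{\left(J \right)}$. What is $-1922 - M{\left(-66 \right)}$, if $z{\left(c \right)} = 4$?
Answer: $-1926$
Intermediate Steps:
$M{\left(J \right)} = 4$
$-1922 - M{\left(-66 \right)} = -1922 - 4 = -1926$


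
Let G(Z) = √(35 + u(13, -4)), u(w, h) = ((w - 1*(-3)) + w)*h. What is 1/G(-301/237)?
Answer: -I/9 ≈ -0.11111*I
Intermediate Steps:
u(w, h) = h*(3 + 2*w) (u(w, h) = ((w + 3) + w)*h = ((3 + w) + w)*h = (3 + 2*w)*h = h*(3 + 2*w))
G(Z) = 9*I (G(Z) = √(35 - 4*(3 + 2*13)) = √(35 - 4*(3 + 26)) = √(35 - 4*29) = √(35 - 116) = √(-81) = 9*I)
1/G(-301/237) = 1/(9*I) = -I/9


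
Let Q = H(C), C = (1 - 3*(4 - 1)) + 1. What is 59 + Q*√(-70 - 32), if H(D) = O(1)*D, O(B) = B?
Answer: 59 - 7*I*√102 ≈ 59.0 - 70.697*I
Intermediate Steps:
C = -7 (C = (1 - 3*3) + 1 = (1 - 9) + 1 = -8 + 1 = -7)
H(D) = D (H(D) = 1*D = D)
Q = -7
59 + Q*√(-70 - 32) = 59 - 7*√(-70 - 32) = 59 - 7*I*√102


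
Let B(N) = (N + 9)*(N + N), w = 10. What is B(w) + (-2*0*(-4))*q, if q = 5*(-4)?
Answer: 380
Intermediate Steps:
q = -20
B(N) = 2*N*(9 + N) (B(N) = (9 + N)*(2*N) = 2*N*(9 + N))
B(w) + (-2*0*(-4))*q = 2*10*(9 + 10) + (-2*0*(-4))*(-20) = 2*10*19 + (0*(-4))*(-20) = 380 + 0*(-20) = 380 + 0 = 380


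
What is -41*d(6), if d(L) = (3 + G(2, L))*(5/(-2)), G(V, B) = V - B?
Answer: -205/2 ≈ -102.50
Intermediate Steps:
d(L) = -25/2 + 5*L/2 (d(L) = (3 + (2 - L))*(5/(-2)) = (5 - L)*(5*(-1/2)) = (5 - L)*(-5/2) = -25/2 + 5*L/2)
-41*d(6) = -41*(-25/2 + (5/2)*6) = -41*(-25/2 + 15) = -41*5/2 = -205/2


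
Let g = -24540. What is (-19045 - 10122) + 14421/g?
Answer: -238590867/8180 ≈ -29168.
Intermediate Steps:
(-19045 - 10122) + 14421/g = (-19045 - 10122) + 14421/(-24540) = -29167 + 14421*(-1/24540) = -29167 - 4807/8180 = -238590867/8180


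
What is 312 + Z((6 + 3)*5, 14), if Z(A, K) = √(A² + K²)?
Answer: 312 + √2221 ≈ 359.13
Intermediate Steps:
312 + Z((6 + 3)*5, 14) = 312 + √(((6 + 3)*5)² + 14²) = 312 + √((9*5)² + 196) = 312 + √(45² + 196) = 312 + √(2025 + 196) = 312 + √2221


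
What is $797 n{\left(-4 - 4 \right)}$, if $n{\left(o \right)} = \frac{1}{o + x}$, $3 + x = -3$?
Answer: $- \frac{797}{14} \approx -56.929$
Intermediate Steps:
$x = -6$ ($x = -3 - 3 = -6$)
$n{\left(o \right)} = \frac{1}{-6 + o}$ ($n{\left(o \right)} = \frac{1}{o - 6} = \frac{1}{-6 + o}$)
$797 n{\left(-4 - 4 \right)} = \frac{797}{-6 - 8} = \frac{797}{-14} = 797 \left(- \frac{1}{14}\right) = - \frac{797}{14}$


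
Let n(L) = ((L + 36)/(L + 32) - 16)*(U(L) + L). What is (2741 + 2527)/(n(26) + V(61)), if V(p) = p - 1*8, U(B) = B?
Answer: -50924/6993 ≈ -7.2821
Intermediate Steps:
n(L) = 2*L*(-16 + (36 + L)/(32 + L)) (n(L) = ((L + 36)/(L + 32) - 16)*(L + L) = ((36 + L)/(32 + L) - 16)*(2*L) = (-16 + (36 + L)/(32 + L))*(2*L) = 2*L*(-16 + (36 + L)/(32 + L)))
V(p) = -8 + p (V(p) = p - 8 = -8 + p)
(2741 + 2527)/(n(26) + V(61)) = (2741 + 2527)/(2*26*(-476 - 15*26)/(32 + 26) + (-8 + 61)) = 5268/(2*26*(-476 - 390)/58 + 53) = 5268/(2*26*(1/58)*(-866) + 53) = 5268/(-22516/29 + 53) = 5268/(-20979/29) = 5268*(-29/20979) = -50924/6993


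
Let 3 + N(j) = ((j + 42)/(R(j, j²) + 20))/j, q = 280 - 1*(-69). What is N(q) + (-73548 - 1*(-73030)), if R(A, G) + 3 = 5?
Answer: -3999847/7678 ≈ -520.95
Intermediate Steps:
R(A, G) = 2 (R(A, G) = -3 + 5 = 2)
q = 349 (q = 280 + 69 = 349)
N(j) = -3 + (21/11 + j/22)/j (N(j) = -3 + ((j + 42)/(2 + 20))/j = -3 + ((42 + j)/22)/j = -3 + ((42 + j)*(1/22))/j = -3 + (21/11 + j/22)/j)
N(q) + (-73548 - 1*(-73030)) = (1/22)*(42 - 65*349)/349 + (-73548 - 1*(-73030)) = (1/22)*(1/349)*(42 - 22685) + (-73548 + 73030) = (1/22)*(1/349)*(-22643) - 518 = -22643/7678 - 518 = -3999847/7678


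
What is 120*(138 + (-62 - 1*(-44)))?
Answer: 14400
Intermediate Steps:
120*(138 + (-62 - 1*(-44))) = 120*(138 + (-62 + 44)) = 120*(138 - 18) = 120*120 = 14400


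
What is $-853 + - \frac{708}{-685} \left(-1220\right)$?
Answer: $- \frac{289613}{137} \approx -2114.0$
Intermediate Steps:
$-853 + - \frac{708}{-685} \left(-1220\right) = -853 + \left(-708\right) \left(- \frac{1}{685}\right) \left(-1220\right) = -853 + \frac{708}{685} \left(-1220\right) = -853 - \frac{172752}{137} = - \frac{289613}{137}$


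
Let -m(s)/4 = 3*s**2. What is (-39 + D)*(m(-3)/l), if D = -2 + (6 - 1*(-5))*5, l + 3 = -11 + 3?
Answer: 1512/11 ≈ 137.45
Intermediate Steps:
m(s) = -12*s**2
l = -11 (l = -3 + (-11 + 3) = -3 - 8 = -11)
D = 53 (D = -2 + (6 + 5)*5 = -2 + 11*5 = -2 + 55 = 53)
(-39 + D)*(m(-3)/l) = (-39 + 53)*(-12*(-3)**2/(-11)) = 14*(-12*9*(-1/11)) = 14*(-108*(-1/11)) = 14*(108/11) = 1512/11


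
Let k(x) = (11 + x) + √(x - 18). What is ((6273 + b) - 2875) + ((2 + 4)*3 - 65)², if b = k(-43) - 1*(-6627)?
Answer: 12202 + I*√61 ≈ 12202.0 + 7.8102*I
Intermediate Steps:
k(x) = 11 + x + √(-18 + x) (k(x) = (11 + x) + √(-18 + x) = 11 + x + √(-18 + x))
b = 6595 + I*√61 (b = (11 - 43 + √(-18 - 43)) - 1*(-6627) = (11 - 43 + √(-61)) + 6627 = (11 - 43 + I*√61) + 6627 = (-32 + I*√61) + 6627 = 6595 + I*√61 ≈ 6595.0 + 7.8102*I)
((6273 + b) - 2875) + ((2 + 4)*3 - 65)² = ((6273 + (6595 + I*√61)) - 2875) + ((2 + 4)*3 - 65)² = ((12868 + I*√61) - 2875) + (6*3 - 65)² = (9993 + I*√61) + (18 - 65)² = (9993 + I*√61) + (-47)² = (9993 + I*√61) + 2209 = 12202 + I*√61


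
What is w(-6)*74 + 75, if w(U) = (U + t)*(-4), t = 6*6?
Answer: -8805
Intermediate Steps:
t = 36
w(U) = -144 - 4*U (w(U) = (U + 36)*(-4) = (36 + U)*(-4) = -144 - 4*U)
w(-6)*74 + 75 = (-144 - 4*(-6))*74 + 75 = (-144 + 24)*74 + 75 = -120*74 + 75 = -8880 + 75 = -8805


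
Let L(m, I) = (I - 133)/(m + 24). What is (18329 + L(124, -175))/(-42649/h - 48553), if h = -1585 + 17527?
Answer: -10810206432/28640759275 ≈ -0.37744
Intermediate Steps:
L(m, I) = (-133 + I)/(24 + m)
h = 15942
(18329 + L(124, -175))/(-42649/h - 48553) = (18329 + (-133 - 175)/(24 + 124))/(-42649/15942 - 48553) = (18329 - 308/148)/(-42649*1/15942 - 48553) = (18329 + (1/148)*(-308))/(-42649/15942 - 48553) = (18329 - 77/37)/(-774074575/15942) = (678096/37)*(-15942/774074575) = -10810206432/28640759275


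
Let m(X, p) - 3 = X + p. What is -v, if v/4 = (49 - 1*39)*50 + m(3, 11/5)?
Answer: -10164/5 ≈ -2032.8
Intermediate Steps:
m(X, p) = 3 + X + p (m(X, p) = 3 + (X + p) = 3 + X + p)
v = 10164/5 (v = 4*((49 - 1*39)*50 + (3 + 3 + 11/5)) = 4*((49 - 39)*50 + (3 + 3 + 11*(1/5))) = 4*(10*50 + (3 + 3 + 11/5)) = 4*(500 + 41/5) = 4*(2541/5) = 10164/5 ≈ 2032.8)
-v = -1*10164/5 = -10164/5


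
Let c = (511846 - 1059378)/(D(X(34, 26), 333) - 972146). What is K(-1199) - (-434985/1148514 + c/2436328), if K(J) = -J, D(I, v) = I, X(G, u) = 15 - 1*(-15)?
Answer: 135936237344882563315/113338875496589528 ≈ 1199.4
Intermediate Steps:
X(G, u) = 30 (X(G, u) = 15 + 15 = 30)
c = 136883/243029 (c = (511846 - 1059378)/(30 - 972146) = -547532/(-972116) = -547532*(-1/972116) = 136883/243029 ≈ 0.56324)
K(-1199) - (-434985/1148514 + c/2436328) = -1*(-1199) - (-434985/1148514 + (136883/243029)/2436328) = 1199 - (-434985*1/1148514 + (136883/243029)*(1/2436328)) = 1199 - (-144995/382838 + 136883/592098357512) = 1199 - 1*(-42925624471719243/113338875496589528) = 1199 + 42925624471719243/113338875496589528 = 135936237344882563315/113338875496589528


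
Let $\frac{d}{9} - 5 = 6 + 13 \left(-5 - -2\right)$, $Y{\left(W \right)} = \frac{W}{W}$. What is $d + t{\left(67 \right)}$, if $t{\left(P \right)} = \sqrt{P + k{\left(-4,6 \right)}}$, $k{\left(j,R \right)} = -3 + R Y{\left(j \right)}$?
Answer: $-252 + \sqrt{70} \approx -243.63$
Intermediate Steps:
$Y{\left(W \right)} = 1$
$k{\left(j,R \right)} = -3 + R$ ($k{\left(j,R \right)} = -3 + R 1 = -3 + R$)
$t{\left(P \right)} = \sqrt{3 + P}$ ($t{\left(P \right)} = \sqrt{P + \left(-3 + 6\right)} = \sqrt{P + 3} = \sqrt{3 + P}$)
$d = -252$ ($d = 45 + 9 \left(6 + 13 \left(-5 - -2\right)\right) = 45 + 9 \left(6 + 13 \left(-5 + 2\right)\right) = 45 + 9 \left(6 + 13 \left(-3\right)\right) = 45 + 9 \left(6 - 39\right) = 45 + 9 \left(-33\right) = 45 - 297 = -252$)
$d + t{\left(67 \right)} = -252 + \sqrt{3 + 67} = -252 + \sqrt{70}$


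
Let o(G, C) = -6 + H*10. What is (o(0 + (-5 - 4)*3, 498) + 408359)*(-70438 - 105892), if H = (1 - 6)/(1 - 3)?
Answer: -72009292740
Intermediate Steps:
H = 5/2 (H = -5/(-2) = -5*(-1/2) = 5/2 ≈ 2.5000)
o(G, C) = 19 (o(G, C) = -6 + (5/2)*10 = -6 + 25 = 19)
(o(0 + (-5 - 4)*3, 498) + 408359)*(-70438 - 105892) = (19 + 408359)*(-70438 - 105892) = 408378*(-176330) = -72009292740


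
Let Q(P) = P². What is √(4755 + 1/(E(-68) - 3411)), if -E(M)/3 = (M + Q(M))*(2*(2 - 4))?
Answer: 2*√3123666644154/51261 ≈ 68.957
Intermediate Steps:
E(M) = 12*M + 12*M² (E(M) = -3*(M + M²)*2*(2 - 4) = -3*(M + M²)*2*(-2) = -3*(M + M²)*(-4) = -3*(-4*M - 4*M²) = 12*M + 12*M²)
√(4755 + 1/(E(-68) - 3411)) = √(4755 + 1/(12*(-68)*(1 - 68) - 3411)) = √(4755 + 1/(12*(-68)*(-67) - 3411)) = √(4755 + 1/(54672 - 3411)) = √(4755 + 1/51261) = √(243746056/51261) = 2*√3123666644154/51261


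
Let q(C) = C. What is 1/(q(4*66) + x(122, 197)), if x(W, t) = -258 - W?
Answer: -1/116 ≈ -0.0086207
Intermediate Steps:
1/(q(4*66) + x(122, 197)) = 1/(4*66 + (-258 - 1*122)) = 1/(264 + (-258 - 122)) = 1/(264 - 380) = 1/(-116) = -1/116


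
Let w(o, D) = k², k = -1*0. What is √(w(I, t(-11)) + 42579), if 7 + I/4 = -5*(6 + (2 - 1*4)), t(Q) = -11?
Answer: 3*√4731 ≈ 206.35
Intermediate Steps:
I = -108 (I = -28 + 4*(-5*(6 + (2 - 1*4))) = -28 + 4*(-5*(6 + (2 - 4))) = -28 + 4*(-5*(6 - 2)) = -28 + 4*(-5*4) = -28 + 4*(-20) = -28 - 80 = -108)
k = 0
w(o, D) = 0 (w(o, D) = 0² = 0)
√(w(I, t(-11)) + 42579) = √(0 + 42579) = √42579 = 3*√4731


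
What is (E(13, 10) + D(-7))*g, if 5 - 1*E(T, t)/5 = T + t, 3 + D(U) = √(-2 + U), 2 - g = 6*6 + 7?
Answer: 3813 - 123*I ≈ 3813.0 - 123.0*I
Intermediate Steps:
g = -41 (g = 2 - (6*6 + 7) = 2 - (36 + 7) = 2 - 1*43 = 2 - 43 = -41)
D(U) = -3 + √(-2 + U)
E(T, t) = 25 - 5*T - 5*t (E(T, t) = 25 - 5*(T + t) = 25 + (-5*T - 5*t) = 25 - 5*T - 5*t)
(E(13, 10) + D(-7))*g = ((25 - 5*13 - 5*10) + (-3 + √(-2 - 7)))*(-41) = ((25 - 65 - 50) + (-3 + √(-9)))*(-41) = (-90 + (-3 + 3*I))*(-41) = (-93 + 3*I)*(-41) = 3813 - 123*I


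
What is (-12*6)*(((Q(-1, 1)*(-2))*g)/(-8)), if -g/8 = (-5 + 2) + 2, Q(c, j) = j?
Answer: -144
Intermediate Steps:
g = 8 (g = -8*((-5 + 2) + 2) = -8*(-3 + 2) = -8*(-1) = 8)
(-12*6)*(((Q(-1, 1)*(-2))*g)/(-8)) = (-12*6)*(((1*(-2))*8)/(-8)) = -72*(-2*8)*(-1)/8 = -(-1152)*(-1)/8 = -72*2 = -144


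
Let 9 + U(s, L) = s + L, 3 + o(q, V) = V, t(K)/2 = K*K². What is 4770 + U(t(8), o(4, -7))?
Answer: 5775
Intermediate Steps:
t(K) = 2*K³ (t(K) = 2*(K*K²) = 2*K³)
o(q, V) = -3 + V
U(s, L) = -9 + L + s (U(s, L) = -9 + (s + L) = -9 + (L + s) = -9 + L + s)
4770 + U(t(8), o(4, -7)) = 4770 + (-9 + (-3 - 7) + 2*8³) = 4770 + (-9 - 10 + 2*512) = 4770 + (-9 - 10 + 1024) = 4770 + 1005 = 5775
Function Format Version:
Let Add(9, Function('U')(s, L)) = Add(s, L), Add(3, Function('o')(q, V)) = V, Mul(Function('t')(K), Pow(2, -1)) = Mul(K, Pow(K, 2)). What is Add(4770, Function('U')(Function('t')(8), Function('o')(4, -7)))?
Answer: 5775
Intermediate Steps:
Function('t')(K) = Mul(2, Pow(K, 3)) (Function('t')(K) = Mul(2, Mul(K, Pow(K, 2))) = Mul(2, Pow(K, 3)))
Function('o')(q, V) = Add(-3, V)
Function('U')(s, L) = Add(-9, L, s) (Function('U')(s, L) = Add(-9, Add(s, L)) = Add(-9, Add(L, s)) = Add(-9, L, s))
Add(4770, Function('U')(Function('t')(8), Function('o')(4, -7))) = Add(4770, Add(-9, Add(-3, -7), Mul(2, Pow(8, 3)))) = Add(4770, Add(-9, -10, Mul(2, 512))) = Add(4770, Add(-9, -10, 1024)) = Add(4770, 1005) = 5775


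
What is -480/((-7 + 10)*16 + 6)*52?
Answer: -4160/9 ≈ -462.22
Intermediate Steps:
-480/((-7 + 10)*16 + 6)*52 = -480/(3*16 + 6)*52 = -480/(48 + 6)*52 = -480/54*52 = -480*1/54*52 = -80/9*52 = -4160/9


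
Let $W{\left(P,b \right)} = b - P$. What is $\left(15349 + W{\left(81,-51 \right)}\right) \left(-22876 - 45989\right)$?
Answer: $-1047918705$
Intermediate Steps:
$\left(15349 + W{\left(81,-51 \right)}\right) \left(-22876 - 45989\right) = \left(15349 - 132\right) \left(-22876 - 45989\right) = \left(15349 - 132\right) \left(-68865\right) = 15217 \left(-68865\right) = -1047918705$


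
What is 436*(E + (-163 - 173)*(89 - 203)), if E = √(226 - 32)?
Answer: 16700544 + 436*√194 ≈ 1.6707e+7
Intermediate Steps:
E = √194 ≈ 13.928
436*(E + (-163 - 173)*(89 - 203)) = 436*(√194 + (-163 - 173)*(89 - 203)) = 436*(√194 - 336*(-114)) = 436*(√194 + 38304) = 436*(38304 + √194) = 16700544 + 436*√194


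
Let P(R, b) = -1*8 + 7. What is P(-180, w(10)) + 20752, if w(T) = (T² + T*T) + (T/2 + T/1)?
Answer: 20751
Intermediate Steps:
w(T) = 2*T² + 3*T/2 (w(T) = (T² + T²) + (T*(½) + T*1) = 2*T² + (T/2 + T) = 2*T² + 3*T/2)
P(R, b) = -1 (P(R, b) = -8 + 7 = -1)
P(-180, w(10)) + 20752 = -1 + 20752 = 20751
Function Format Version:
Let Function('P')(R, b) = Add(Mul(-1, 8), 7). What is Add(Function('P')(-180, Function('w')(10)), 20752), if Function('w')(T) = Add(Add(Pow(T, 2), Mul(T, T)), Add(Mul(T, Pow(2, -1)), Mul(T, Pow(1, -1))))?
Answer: 20751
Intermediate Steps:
Function('w')(T) = Add(Mul(2, Pow(T, 2)), Mul(Rational(3, 2), T)) (Function('w')(T) = Add(Add(Pow(T, 2), Pow(T, 2)), Add(Mul(T, Rational(1, 2)), Mul(T, 1))) = Add(Mul(2, Pow(T, 2)), Add(Mul(Rational(1, 2), T), T)) = Add(Mul(2, Pow(T, 2)), Mul(Rational(3, 2), T)))
Function('P')(R, b) = -1 (Function('P')(R, b) = Add(-8, 7) = -1)
Add(Function('P')(-180, Function('w')(10)), 20752) = Add(-1, 20752) = 20751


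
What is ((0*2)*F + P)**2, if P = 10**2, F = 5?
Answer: 10000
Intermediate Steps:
P = 100
((0*2)*F + P)**2 = ((0*2)*5 + 100)**2 = (0*5 + 100)**2 = (0 + 100)**2 = 100**2 = 10000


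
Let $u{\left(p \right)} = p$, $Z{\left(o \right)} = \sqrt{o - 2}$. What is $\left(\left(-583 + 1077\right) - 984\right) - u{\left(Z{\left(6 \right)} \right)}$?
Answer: $-492$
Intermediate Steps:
$Z{\left(o \right)} = \sqrt{-2 + o}$
$\left(\left(-583 + 1077\right) - 984\right) - u{\left(Z{\left(6 \right)} \right)} = \left(\left(-583 + 1077\right) - 984\right) - \sqrt{-2 + 6} = \left(494 - 984\right) - \sqrt{4} = -490 - 2 = -492$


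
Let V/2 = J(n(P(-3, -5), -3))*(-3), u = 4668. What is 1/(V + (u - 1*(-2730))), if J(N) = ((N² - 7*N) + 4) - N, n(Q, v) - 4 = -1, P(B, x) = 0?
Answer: 1/7464 ≈ 0.00013398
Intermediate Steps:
n(Q, v) = 3 (n(Q, v) = 4 - 1 = 3)
J(N) = 4 + N² - 8*N (J(N) = (4 + N² - 7*N) - N = 4 + N² - 8*N)
V = 66 (V = 2*((4 + 3² - 8*3)*(-3)) = 2*((4 + 9 - 24)*(-3)) = 2*(-11*(-3)) = 2*33 = 66)
1/(V + (u - 1*(-2730))) = 1/(66 + (4668 - 1*(-2730))) = 1/(66 + (4668 + 2730)) = 1/(66 + 7398) = 1/7464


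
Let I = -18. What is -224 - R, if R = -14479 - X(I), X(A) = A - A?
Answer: 14255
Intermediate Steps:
X(A) = 0
R = -14479 (R = -14479 - 1*0 = -14479 + 0 = -14479)
-224 - R = -224 - 1*(-14479) = -224 + 14479 = 14255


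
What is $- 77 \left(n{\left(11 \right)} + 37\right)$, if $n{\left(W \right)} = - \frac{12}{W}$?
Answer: $-2765$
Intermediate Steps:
$- 77 \left(n{\left(11 \right)} + 37\right) = - 77 \left(- \frac{12}{11} + 37\right) = \left(-77\right) \frac{395}{11} = -2765$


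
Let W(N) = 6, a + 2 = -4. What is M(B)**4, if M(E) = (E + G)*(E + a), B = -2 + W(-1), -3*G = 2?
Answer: 160000/81 ≈ 1975.3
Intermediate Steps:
G = -2/3 (G = -1/3*2 = -2/3 ≈ -0.66667)
a = -6 (a = -2 - 4 = -6)
B = 4 (B = -2 + 6 = 4)
M(E) = (-6 + E)*(-2/3 + E) (M(E) = (E - 2/3)*(E - 6) = (-2/3 + E)*(-6 + E) = (-6 + E)*(-2/3 + E))
M(B)**4 = (4 + 4**2 - 20/3*4)**4 = (4 + 16 - 80/3)**4 = (-20/3)**4 = 160000/81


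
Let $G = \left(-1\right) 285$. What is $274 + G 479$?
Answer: $-136241$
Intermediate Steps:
$G = -285$
$274 + G 479 = 274 - 136515 = -136241$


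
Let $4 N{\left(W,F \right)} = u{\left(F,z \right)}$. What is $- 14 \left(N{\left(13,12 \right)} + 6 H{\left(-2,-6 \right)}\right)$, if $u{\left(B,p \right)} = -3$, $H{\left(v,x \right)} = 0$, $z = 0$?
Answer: $\frac{21}{2} \approx 10.5$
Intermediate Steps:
$N{\left(W,F \right)} = - \frac{3}{4}$ ($N{\left(W,F \right)} = \frac{1}{4} \left(-3\right) = - \frac{3}{4}$)
$- 14 \left(N{\left(13,12 \right)} + 6 H{\left(-2,-6 \right)}\right) = - 14 \left(- \frac{3}{4} + 6 \cdot 0\right) = - 14 \left(- \frac{3}{4} + 0\right) = \left(-14\right) \left(- \frac{3}{4}\right) = \frac{21}{2}$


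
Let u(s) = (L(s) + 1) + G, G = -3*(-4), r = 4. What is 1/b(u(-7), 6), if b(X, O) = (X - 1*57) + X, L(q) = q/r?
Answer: -2/69 ≈ -0.028986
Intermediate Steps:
L(q) = q/4
G = 12
u(s) = 13 + s/4 (u(s) = (s/4 + 1) + 12 = (1 + s/4) + 12 = 13 + s/4)
b(X, O) = -57 + 2*X (b(X, O) = (X - 57) + X = (-57 + X) + X = -57 + 2*X)
1/b(u(-7), 6) = 1/(-57 + 2*(13 + (¼)*(-7))) = 1/(-57 + 2*(13 - 7/4)) = 1/(-57 + 2*(45/4)) = 1/(-57 + 45/2) = 1/(-69/2) = -2/69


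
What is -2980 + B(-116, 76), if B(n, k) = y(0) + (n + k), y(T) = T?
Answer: -3020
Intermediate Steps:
B(n, k) = k + n (B(n, k) = 0 + (n + k) = 0 + (k + n) = k + n)
-2980 + B(-116, 76) = -2980 + (76 - 116) = -2980 - 40 = -3020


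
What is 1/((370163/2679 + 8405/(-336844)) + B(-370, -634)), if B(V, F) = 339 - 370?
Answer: 902405076/96690111221 ≈ 0.0093330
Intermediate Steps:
B(V, F) = -31
1/((370163/2679 + 8405/(-336844)) + B(-370, -634)) = 1/((370163/2679 + 8405/(-336844)) - 31) = 1/((370163*(1/2679) + 8405*(-1/336844)) - 31) = 1/((370163/2679 - 8405/336844) - 31) = 1/(124664668577/902405076 - 31) = 1/(96690111221/902405076) = 902405076/96690111221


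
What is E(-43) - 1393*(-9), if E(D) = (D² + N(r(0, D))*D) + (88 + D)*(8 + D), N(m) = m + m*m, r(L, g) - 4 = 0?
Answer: 11951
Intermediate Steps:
r(L, g) = 4 (r(L, g) = 4 + 0 = 4)
N(m) = m + m²
E(D) = D² + 20*D + (8 + D)*(88 + D) (E(D) = (D² + (4*(1 + 4))*D) + (88 + D)*(8 + D) = (D² + (4*5)*D) + (8 + D)*(88 + D) = (D² + 20*D) + (8 + D)*(88 + D) = D² + 20*D + (8 + D)*(88 + D))
E(-43) - 1393*(-9) = (704 + 2*(-43)² + 116*(-43)) - 1393*(-9) = (704 + 2*1849 - 4988) - 1*(-12537) = (704 + 3698 - 4988) + 12537 = -586 + 12537 = 11951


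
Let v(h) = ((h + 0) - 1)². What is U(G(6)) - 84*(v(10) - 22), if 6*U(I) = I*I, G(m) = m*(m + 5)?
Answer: -4230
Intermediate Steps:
G(m) = m*(5 + m)
v(h) = (-1 + h)² (v(h) = (h - 1)² = (-1 + h)²)
U(I) = I²/6 (U(I) = (I*I)/6 = I²/6)
U(G(6)) - 84*(v(10) - 22) = (6*(5 + 6))²/6 - 84*((-1 + 10)² - 22) = (6*11)²/6 - 84*(9² - 22) = (⅙)*66² - 84*(81 - 22) = (⅙)*4356 - 84*59 = 726 - 4956 = -4230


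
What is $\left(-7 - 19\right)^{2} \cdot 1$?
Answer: $676$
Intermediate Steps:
$\left(-7 - 19\right)^{2} \cdot 1 = \left(-26\right)^{2} \cdot 1 = 676 \cdot 1 = 676$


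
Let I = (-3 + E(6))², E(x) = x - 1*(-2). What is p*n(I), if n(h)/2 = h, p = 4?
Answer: 200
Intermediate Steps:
E(x) = 2 + x (E(x) = x + 2 = 2 + x)
I = 25 (I = (-3 + (2 + 6))² = (-3 + 8)² = 5² = 25)
n(h) = 2*h
p*n(I) = 4*(2*25) = 4*50 = 200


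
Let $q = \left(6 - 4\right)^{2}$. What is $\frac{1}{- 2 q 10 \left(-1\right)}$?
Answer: $\frac{1}{80} \approx 0.0125$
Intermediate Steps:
$q = 4$ ($q = 2^{2} = 4$)
$\frac{1}{- 2 q 10 \left(-1\right)} = \frac{1}{\left(-2\right) 4 \cdot 10 \left(-1\right)} = \frac{1}{\left(-8\right) 10 \left(-1\right)} = \frac{1}{\left(-80\right) \left(-1\right)} = \frac{1}{80}$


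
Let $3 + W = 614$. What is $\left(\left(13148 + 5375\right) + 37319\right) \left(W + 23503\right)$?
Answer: $1346573988$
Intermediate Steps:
$W = 611$ ($W = -3 + 614 = 611$)
$\left(\left(13148 + 5375\right) + 37319\right) \left(W + 23503\right) = \left(\left(13148 + 5375\right) + 37319\right) \left(611 + 23503\right) = \left(18523 + 37319\right) 24114 = 55842 \cdot 24114 = 1346573988$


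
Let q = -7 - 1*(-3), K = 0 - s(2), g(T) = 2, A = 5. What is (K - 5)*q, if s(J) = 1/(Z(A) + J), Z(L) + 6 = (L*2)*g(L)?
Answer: 81/4 ≈ 20.250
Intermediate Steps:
Z(L) = -6 + 4*L (Z(L) = -6 + (L*2)*2 = -6 + (2*L)*2 = -6 + 4*L)
s(J) = 1/(14 + J) (s(J) = 1/((-6 + 4*5) + J) = 1/((-6 + 20) + J) = 1/(14 + J))
K = -1/16 (K = 0 - 1/(14 + 2) = 0 - 1/16 = -1/16 ≈ -0.062500)
q = -4 (q = -7 + 3 = -4)
(K - 5)*q = (-1/16 - 5)*(-4) = -81/16*(-4) = 81/4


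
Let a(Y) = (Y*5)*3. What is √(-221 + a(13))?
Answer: I*√26 ≈ 5.099*I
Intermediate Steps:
a(Y) = 15*Y (a(Y) = (5*Y)*3 = 15*Y)
√(-221 + a(13)) = √(-221 + 15*13) = √(-221 + 195) = √(-26) = I*√26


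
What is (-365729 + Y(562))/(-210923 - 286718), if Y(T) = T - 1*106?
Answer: 365273/497641 ≈ 0.73401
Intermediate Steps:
Y(T) = -106 + T (Y(T) = T - 106 = -106 + T)
(-365729 + Y(562))/(-210923 - 286718) = (-365729 + (-106 + 562))/(-210923 - 286718) = (-365729 + 456)/(-497641) = -365273*(-1/497641) = 365273/497641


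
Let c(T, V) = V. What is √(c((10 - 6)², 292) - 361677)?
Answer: I*√361385 ≈ 601.15*I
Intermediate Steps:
√(c((10 - 6)², 292) - 361677) = √(292 - 361677) = √(-361385) = I*√361385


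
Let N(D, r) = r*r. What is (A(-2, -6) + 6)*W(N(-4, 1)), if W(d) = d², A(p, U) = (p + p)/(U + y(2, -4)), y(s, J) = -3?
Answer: 58/9 ≈ 6.4444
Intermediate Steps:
N(D, r) = r²
A(p, U) = 2*p/(-3 + U) (A(p, U) = (p + p)/(U - 3) = (2*p)/(-3 + U) = 2*p/(-3 + U))
(A(-2, -6) + 6)*W(N(-4, 1)) = (2*(-2)/(-3 - 6) + 6)*(1²)² = (2*(-2)/(-9) + 6)*1² = (2*(-2)*(-⅑) + 6)*1 = (4/9 + 6)*1 = (58/9)*1 = 58/9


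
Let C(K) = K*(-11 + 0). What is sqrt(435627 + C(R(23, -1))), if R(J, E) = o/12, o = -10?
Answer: sqrt(15682902)/6 ≈ 660.03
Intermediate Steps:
R(J, E) = -5/6 (R(J, E) = -10/12 = -10*1/12 = -5/6)
C(K) = -11*K (C(K) = K*(-11) = -11*K)
sqrt(435627 + C(R(23, -1))) = sqrt(435627 - 11*(-5/6)) = sqrt(435627 + 55/6) = sqrt(2613817/6) = sqrt(15682902)/6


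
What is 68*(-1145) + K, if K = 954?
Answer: -76906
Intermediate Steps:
68*(-1145) + K = 68*(-1145) + 954 = -77860 + 954 = -76906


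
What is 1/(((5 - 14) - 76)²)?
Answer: 1/7225 ≈ 0.00013841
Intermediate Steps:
1/(((5 - 14) - 76)²) = 1/((-9 - 76)²) = 1/((-85)²) = 1/7225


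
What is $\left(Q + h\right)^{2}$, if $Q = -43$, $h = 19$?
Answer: $576$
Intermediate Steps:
$\left(Q + h\right)^{2} = \left(-43 + 19\right)^{2} = \left(-24\right)^{2} = 576$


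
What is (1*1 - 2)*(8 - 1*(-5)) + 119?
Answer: 106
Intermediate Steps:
(1*1 - 2)*(8 - 1*(-5)) + 119 = (1 - 2)*(8 + 5) + 119 = -1*13 + 119 = -13 + 119 = 106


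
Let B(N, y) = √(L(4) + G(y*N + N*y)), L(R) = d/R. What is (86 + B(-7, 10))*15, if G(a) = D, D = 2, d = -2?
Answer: 1290 + 15*√6/2 ≈ 1308.4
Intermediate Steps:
G(a) = 2
L(R) = -2/R
B(N, y) = √6/2 (B(N, y) = √(-2/4 + 2) = √(-2*¼ + 2) = √(-½ + 2) = √(3/2) = √6/2)
(86 + B(-7, 10))*15 = (86 + √6/2)*15 = 1290 + 15*√6/2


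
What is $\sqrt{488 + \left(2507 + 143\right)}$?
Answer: $\sqrt{3138} \approx 56.018$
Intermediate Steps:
$\sqrt{488 + \left(2507 + 143\right)} = \sqrt{488 + 2650} = \sqrt{3138}$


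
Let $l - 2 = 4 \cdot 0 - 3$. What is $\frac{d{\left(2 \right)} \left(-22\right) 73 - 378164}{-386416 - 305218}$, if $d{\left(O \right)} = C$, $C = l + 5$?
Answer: $\frac{192294}{345817} \approx 0.55606$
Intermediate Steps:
$l = -1$ ($l = 2 + \left(4 \cdot 0 - 3\right) = 2 + \left(0 - 3\right) = 2 - 3 = -1$)
$C = 4$ ($C = -1 + 5 = 4$)
$d{\left(O \right)} = 4$
$\frac{d{\left(2 \right)} \left(-22\right) 73 - 378164}{-386416 - 305218} = \frac{4 \left(-22\right) 73 - 378164}{-386416 - 305218} = \frac{\left(-88\right) 73 - 378164}{-691634} = \left(-6424 - 378164\right) \left(- \frac{1}{691634}\right) = \left(-384588\right) \left(- \frac{1}{691634}\right) = \frac{192294}{345817}$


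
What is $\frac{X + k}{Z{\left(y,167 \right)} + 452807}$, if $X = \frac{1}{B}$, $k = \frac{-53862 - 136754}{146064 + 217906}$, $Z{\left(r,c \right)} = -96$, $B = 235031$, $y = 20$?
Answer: $- \frac{22400152563}{19363407648676385} \approx -1.1568 \cdot 10^{-6}$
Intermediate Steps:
$k = - \frac{95308}{181985}$ ($k = - \frac{190616}{363970} = \left(-190616\right) \frac{1}{363970} = - \frac{95308}{181985} \approx -0.52371$)
$X = \frac{1}{235031} \approx 4.2548 \cdot 10^{-6}$
$\frac{X + k}{Z{\left(y,167 \right)} + 452807} = \frac{\frac{1}{235031} - \frac{95308}{181985}}{-96 + 452807} = - \frac{22400152563}{42772116535 \cdot 452711} = \left(- \frac{22400152563}{42772116535}\right) \frac{1}{452711} = - \frac{22400152563}{19363407648676385}$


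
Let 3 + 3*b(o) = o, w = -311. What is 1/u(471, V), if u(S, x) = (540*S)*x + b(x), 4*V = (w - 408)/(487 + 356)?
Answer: -10116/548622215 ≈ -1.8439e-5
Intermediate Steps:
b(o) = -1 + o/3
V = -719/3372 (V = ((-311 - 408)/(487 + 356))/4 = (-719/843)/4 = (-719*1/843)/4 = (¼)*(-719/843) = -719/3372 ≈ -0.21323)
u(S, x) = -1 + x/3 + 540*S*x (u(S, x) = (540*S)*x + (-1 + x/3) = 540*S*x + (-1 + x/3) = -1 + x/3 + 540*S*x)
1/u(471, V) = 1/(-1 + (⅓)*(-719/3372) + 540*471*(-719/3372)) = 1/(-1 - 719/10116 - 15239205/281) = 1/(-548622215/10116) = -10116/548622215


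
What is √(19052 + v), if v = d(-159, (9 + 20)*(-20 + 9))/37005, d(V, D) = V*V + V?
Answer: √2898907483990/12335 ≈ 138.03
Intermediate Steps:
d(V, D) = V + V² (d(V, D) = V² + V = V + V²)
v = 8374/12335 (v = -159*(1 - 159)/37005 = -159*(-158)*(1/37005) = 25122*(1/37005) = 8374/12335 ≈ 0.67888)
√(19052 + v) = √(19052 + 8374/12335) = √(235014794/12335) = √2898907483990/12335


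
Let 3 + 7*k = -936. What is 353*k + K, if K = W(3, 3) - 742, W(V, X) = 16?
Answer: -336549/7 ≈ -48078.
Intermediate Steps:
k = -939/7 (k = -3/7 + (⅐)*(-936) = -3/7 - 936/7 = -939/7 ≈ -134.14)
K = -726 (K = 16 - 742 = -726)
353*k + K = 353*(-939/7) - 726 = -331467/7 - 726 = -336549/7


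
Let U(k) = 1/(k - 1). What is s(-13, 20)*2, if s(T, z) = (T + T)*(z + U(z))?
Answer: -19812/19 ≈ -1042.7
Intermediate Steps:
U(k) = 1/(-1 + k)
s(T, z) = 2*T*(z + 1/(-1 + z)) (s(T, z) = (T + T)*(z + 1/(-1 + z)) = (2*T)*(z + 1/(-1 + z)) = 2*T*(z + 1/(-1 + z)))
s(-13, 20)*2 = (2*(-13)*(1 + 20*(-1 + 20))/(-1 + 20))*2 = (2*(-13)*(1 + 20*19)/19)*2 = (2*(-13)*(1/19)*(1 + 380))*2 = (2*(-13)*(1/19)*381)*2 = -9906/19*2 = -19812/19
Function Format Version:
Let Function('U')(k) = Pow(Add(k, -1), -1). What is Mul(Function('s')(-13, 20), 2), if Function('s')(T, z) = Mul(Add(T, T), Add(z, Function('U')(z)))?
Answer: Rational(-19812, 19) ≈ -1042.7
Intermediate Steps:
Function('U')(k) = Pow(Add(-1, k), -1)
Function('s')(T, z) = Mul(2, T, Add(z, Pow(Add(-1, z), -1))) (Function('s')(T, z) = Mul(Add(T, T), Add(z, Pow(Add(-1, z), -1))) = Mul(Mul(2, T), Add(z, Pow(Add(-1, z), -1))) = Mul(2, T, Add(z, Pow(Add(-1, z), -1))))
Mul(Function('s')(-13, 20), 2) = Mul(Mul(2, -13, Pow(Add(-1, 20), -1), Add(1, Mul(20, Add(-1, 20)))), 2) = Mul(Mul(2, -13, Pow(19, -1), Add(1, Mul(20, 19))), 2) = Mul(Mul(2, -13, Rational(1, 19), Add(1, 380)), 2) = Mul(Mul(2, -13, Rational(1, 19), 381), 2) = Mul(Rational(-9906, 19), 2) = Rational(-19812, 19)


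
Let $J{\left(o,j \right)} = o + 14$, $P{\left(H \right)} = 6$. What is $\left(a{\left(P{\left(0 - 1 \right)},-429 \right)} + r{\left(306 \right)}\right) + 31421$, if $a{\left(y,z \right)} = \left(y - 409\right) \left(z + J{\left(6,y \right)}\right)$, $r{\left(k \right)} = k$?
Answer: $196554$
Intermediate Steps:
$J{\left(o,j \right)} = 14 + o$
$a{\left(y,z \right)} = \left(-409 + y\right) \left(20 + z\right)$ ($a{\left(y,z \right)} = \left(y - 409\right) \left(z + \left(14 + 6\right)\right) = \left(-409 + y\right) \left(z + 20\right) = \left(-409 + y\right) \left(20 + z\right)$)
$\left(a{\left(P{\left(0 - 1 \right)},-429 \right)} + r{\left(306 \right)}\right) + 31421 = \left(\left(-8180 - -175461 + 20 \cdot 6 + 6 \left(-429\right)\right) + 306\right) + 31421 = \left(\left(-8180 + 175461 + 120 - 2574\right) + 306\right) + 31421 = \left(164827 + 306\right) + 31421 = 165133 + 31421 = 196554$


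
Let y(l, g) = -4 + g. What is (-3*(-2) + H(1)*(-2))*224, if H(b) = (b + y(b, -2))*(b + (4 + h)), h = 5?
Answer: 23744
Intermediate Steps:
H(b) = (-6 + b)*(9 + b) (H(b) = (b + (-4 - 2))*(b + (4 + 5)) = (b - 6)*(b + 9) = (-6 + b)*(9 + b))
(-3*(-2) + H(1)*(-2))*224 = (-3*(-2) + (-54 + 1² + 3*1)*(-2))*224 = (6 + (-54 + 1 + 3)*(-2))*224 = (6 - 50*(-2))*224 = (6 + 100)*224 = 106*224 = 23744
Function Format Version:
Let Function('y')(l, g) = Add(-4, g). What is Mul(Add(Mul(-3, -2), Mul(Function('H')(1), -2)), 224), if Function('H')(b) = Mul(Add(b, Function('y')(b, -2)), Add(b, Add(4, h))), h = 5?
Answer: 23744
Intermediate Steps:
Function('H')(b) = Mul(Add(-6, b), Add(9, b)) (Function('H')(b) = Mul(Add(b, Add(-4, -2)), Add(b, Add(4, 5))) = Mul(Add(b, -6), Add(b, 9)) = Mul(Add(-6, b), Add(9, b)))
Mul(Add(Mul(-3, -2), Mul(Function('H')(1), -2)), 224) = Mul(Add(Mul(-3, -2), Mul(Add(-54, Pow(1, 2), Mul(3, 1)), -2)), 224) = Mul(Add(6, Mul(Add(-54, 1, 3), -2)), 224) = Mul(Add(6, Mul(-50, -2)), 224) = Mul(Add(6, 100), 224) = Mul(106, 224) = 23744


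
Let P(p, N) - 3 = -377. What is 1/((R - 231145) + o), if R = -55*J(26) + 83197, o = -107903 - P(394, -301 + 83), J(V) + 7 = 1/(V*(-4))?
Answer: -104/26529513 ≈ -3.9202e-6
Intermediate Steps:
P(p, N) = -374 (P(p, N) = 3 - 377 = -374)
J(V) = -7 - 1/(4*V) (J(V) = -7 + 1/(V*(-4)) = -7 + 1/(-4*V) = -7 - 1/(4*V))
o = -107529 (o = -107903 - 1*(-374) = -107903 + 374 = -107529)
R = 8692583/104 (R = -55*(-7 - ¼/26) + 83197 = -55*(-7 - ¼*1/26) + 83197 = -55*(-7 - 1/104) + 83197 = -55*(-729/104) + 83197 = 40095/104 + 83197 = 8692583/104 ≈ 83583.)
1/((R - 231145) + o) = 1/((8692583/104 - 231145) - 107529) = 1/(-15346497/104 - 107529) = 1/(-26529513/104) = -104/26529513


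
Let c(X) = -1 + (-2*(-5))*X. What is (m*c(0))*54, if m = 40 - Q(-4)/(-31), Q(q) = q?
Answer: -66744/31 ≈ -2153.0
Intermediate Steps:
c(X) = -1 + 10*X
m = 1236/31 (m = 40 - (-4)/(-31) = 40 - (-4)*(-1)/31 = 40 - 1*4/31 = 40 - 4/31 = 1236/31 ≈ 39.871)
(m*c(0))*54 = (1236*(-1 + 10*0)/31)*54 = (1236*(-1 + 0)/31)*54 = ((1236/31)*(-1))*54 = -1236/31*54 = -66744/31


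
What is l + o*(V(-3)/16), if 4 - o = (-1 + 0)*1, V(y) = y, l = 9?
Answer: 129/16 ≈ 8.0625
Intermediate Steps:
o = 5 (o = 4 - (-1 + 0) = 4 - (-1) = 4 - 1*(-1) = 4 + 1 = 5)
l + o*(V(-3)/16) = 9 + 5*(-3/16) = 9 - 15/16 = 129/16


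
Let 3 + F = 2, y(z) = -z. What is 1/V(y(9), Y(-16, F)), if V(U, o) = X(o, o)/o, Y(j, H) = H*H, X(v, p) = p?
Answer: 1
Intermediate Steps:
F = -1 (F = -3 + 2 = -1)
Y(j, H) = H²
V(U, o) = 1 (V(U, o) = o/o = 1)
1/V(y(9), Y(-16, F)) = 1/1 = 1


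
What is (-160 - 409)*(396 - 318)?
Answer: -44382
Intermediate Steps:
(-160 - 409)*(396 - 318) = -569*78 = -44382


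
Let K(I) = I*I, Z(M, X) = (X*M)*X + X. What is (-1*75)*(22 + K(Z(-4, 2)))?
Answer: -16350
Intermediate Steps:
Z(M, X) = X + M*X² (Z(M, X) = (M*X)*X + X = M*X² + X = X + M*X²)
K(I) = I²
(-1*75)*(22 + K(Z(-4, 2))) = (-1*75)*(22 + (2*(1 - 4*2))²) = -75*(22 + (2*(1 - 8))²) = -75*(22 + (2*(-7))²) = -75*(22 + (-14)²) = -75*(22 + 196) = -75*218 = -16350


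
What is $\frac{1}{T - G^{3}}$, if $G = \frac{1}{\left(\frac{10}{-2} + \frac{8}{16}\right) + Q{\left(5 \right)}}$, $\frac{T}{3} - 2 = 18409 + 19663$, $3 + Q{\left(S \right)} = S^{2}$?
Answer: $\frac{42875}{4897268242} \approx 8.7549 \cdot 10^{-6}$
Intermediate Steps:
$Q{\left(S \right)} = -3 + S^{2}$
$T = 114222$ ($T = 6 + 3 \left(18409 + 19663\right) = 6 + 3 \cdot 38072 = 6 + 114216 = 114222$)
$G = \frac{2}{35}$ ($G = \frac{1}{\left(\frac{10}{-2} + \frac{8}{16}\right) - \left(3 - 5^{2}\right)} = \frac{1}{\left(10 \left(- \frac{1}{2}\right) + 8 \cdot \frac{1}{16}\right) + \left(-3 + 25\right)} = \frac{1}{\left(-5 + \frac{1}{2}\right) + 22} = \frac{1}{- \frac{9}{2} + 22} = \frac{1}{\frac{35}{2}} = \frac{2}{35} \approx 0.057143$)
$\frac{1}{T - G^{3}} = \frac{1}{114222 - \left(\frac{2}{35}\right)^{3}} = \frac{1}{114222 - \frac{8}{42875}} = \frac{1}{\frac{4897268242}{42875}} = \frac{42875}{4897268242}$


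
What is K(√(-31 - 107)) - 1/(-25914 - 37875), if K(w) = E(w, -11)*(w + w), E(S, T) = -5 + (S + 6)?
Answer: -17605763/63789 + 2*I*√138 ≈ -276.0 + 23.495*I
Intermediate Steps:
E(S, T) = 1 + S (E(S, T) = -5 + (6 + S) = 1 + S)
K(w) = 2*w*(1 + w) (K(w) = (1 + w)*(w + w) = (1 + w)*(2*w) = 2*w*(1 + w))
K(√(-31 - 107)) - 1/(-25914 - 37875) = 2*√(-31 - 107)*(1 + √(-31 - 107)) - 1/(-25914 - 37875) = 2*√(-138)*(1 + √(-138)) - 1/(-63789) = 2*(I*√138)*(1 + I*√138) - 1*(-1/63789) = 2*I*√138*(1 + I*√138) + 1/63789 = 1/63789 + 2*I*√138*(1 + I*√138)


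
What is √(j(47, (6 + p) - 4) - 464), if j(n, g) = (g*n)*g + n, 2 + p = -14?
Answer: √8795 ≈ 93.782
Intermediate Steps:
p = -16 (p = -2 - 14 = -16)
j(n, g) = n + n*g² (j(n, g) = n*g² + n = n + n*g²)
√(j(47, (6 + p) - 4) - 464) = √(47*(1 + ((6 - 16) - 4)²) - 464) = √(47*(1 + (-10 - 4)²) - 464) = √(47*(1 + (-14)²) - 464) = √(47*(1 + 196) - 464) = √(47*197 - 464) = √(9259 - 464) = √8795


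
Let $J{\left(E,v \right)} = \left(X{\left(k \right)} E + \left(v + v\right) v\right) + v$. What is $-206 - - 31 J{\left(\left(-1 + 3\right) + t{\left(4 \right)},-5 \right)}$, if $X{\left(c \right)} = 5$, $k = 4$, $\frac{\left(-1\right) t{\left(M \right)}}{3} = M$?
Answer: $-361$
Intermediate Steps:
$t{\left(M \right)} = - 3 M$
$J{\left(E,v \right)} = v + 2 v^{2} + 5 E$ ($J{\left(E,v \right)} = \left(5 E + \left(v + v\right) v\right) + v = \left(5 E + 2 v v\right) + v = \left(5 E + 2 v^{2}\right) + v = \left(2 v^{2} + 5 E\right) + v = v + 2 v^{2} + 5 E$)
$-206 - - 31 J{\left(\left(-1 + 3\right) + t{\left(4 \right)},-5 \right)} = -206 - - 31 \left(-5 + 2 \left(-5\right)^{2} + 5 \left(\left(-1 + 3\right) - 12\right)\right) = -206 - - 31 \left(-5 + 2 \cdot 25 + 5 \left(2 - 12\right)\right) = -206 - - 31 \left(-5 + 50 + 5 \left(-10\right)\right) = -206 - - 31 \left(-5 + 50 - 50\right) = -206 - \left(-31\right) \left(-5\right) = -206 - 155 = -361$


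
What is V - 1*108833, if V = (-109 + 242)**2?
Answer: -91144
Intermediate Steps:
V = 17689 (V = 133**2 = 17689)
V - 1*108833 = 17689 - 1*108833 = 17689 - 108833 = -91144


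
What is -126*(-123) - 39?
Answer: 15459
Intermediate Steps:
-126*(-123) - 39 = 15498 - 39 = 15459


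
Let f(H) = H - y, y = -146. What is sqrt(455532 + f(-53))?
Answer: 675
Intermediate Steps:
f(H) = 146 + H (f(H) = H - 1*(-146) = H + 146 = 146 + H)
sqrt(455532 + f(-53)) = sqrt(455532 + (146 - 53)) = sqrt(455532 + 93) = sqrt(455625) = 675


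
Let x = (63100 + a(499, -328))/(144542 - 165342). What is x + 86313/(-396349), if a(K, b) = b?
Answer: -6668732457/2061014800 ≈ -3.2357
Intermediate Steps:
x = -15693/5200 (x = (63100 - 328)/(144542 - 165342) = 62772/(-20800) = 62772*(-1/20800) = -15693/5200 ≈ -3.0179)
x + 86313/(-396349) = -15693/5200 + 86313/(-396349) = -15693/5200 + 86313*(-1/396349) = -15693/5200 - 86313/396349 = -6668732457/2061014800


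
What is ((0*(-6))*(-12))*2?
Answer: 0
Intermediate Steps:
((0*(-6))*(-12))*2 = (0*(-12))*2 = 0*2 = 0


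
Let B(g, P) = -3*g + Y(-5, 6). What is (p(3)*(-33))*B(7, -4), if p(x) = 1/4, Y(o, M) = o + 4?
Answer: 363/2 ≈ 181.50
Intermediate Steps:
Y(o, M) = 4 + o
p(x) = 1/4
B(g, P) = -1 - 3*g (B(g, P) = -3*g + (4 - 5) = -3*g - 1 = -1 - 3*g)
(p(3)*(-33))*B(7, -4) = ((1/4)*(-33))*(-1 - 3*7) = -33*(-1 - 21)/4 = -33/4*(-22) = 363/2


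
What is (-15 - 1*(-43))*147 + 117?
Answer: 4233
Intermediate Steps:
(-15 - 1*(-43))*147 + 117 = (-15 + 43)*147 + 117 = 28*147 + 117 = 4116 + 117 = 4233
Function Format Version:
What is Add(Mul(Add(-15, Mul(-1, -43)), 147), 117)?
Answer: 4233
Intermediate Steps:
Add(Mul(Add(-15, Mul(-1, -43)), 147), 117) = Add(Mul(Add(-15, 43), 147), 117) = Add(Mul(28, 147), 117) = Add(4116, 117) = 4233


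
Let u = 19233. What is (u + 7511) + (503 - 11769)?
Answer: 15478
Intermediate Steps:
(u + 7511) + (503 - 11769) = (19233 + 7511) + (503 - 11769) = 26744 - 11266 = 15478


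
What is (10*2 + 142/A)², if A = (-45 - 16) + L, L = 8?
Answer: 842724/2809 ≈ 300.01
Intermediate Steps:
A = -53 (A = (-45 - 16) + 8 = -61 + 8 = -53)
(10*2 + 142/A)² = (10*2 + 142/(-53))² = (20 + 142*(-1/53))² = (20 - 142/53)² = (918/53)² = 842724/2809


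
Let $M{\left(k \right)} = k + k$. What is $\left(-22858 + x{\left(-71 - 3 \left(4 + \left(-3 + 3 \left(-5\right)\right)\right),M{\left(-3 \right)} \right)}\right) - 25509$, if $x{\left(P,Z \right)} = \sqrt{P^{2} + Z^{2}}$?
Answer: $-48367 + \sqrt{877} \approx -48337.0$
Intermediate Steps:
$M{\left(k \right)} = 2 k$
$\left(-22858 + x{\left(-71 - 3 \left(4 + \left(-3 + 3 \left(-5\right)\right)\right),M{\left(-3 \right)} \right)}\right) - 25509 = \left(-22858 + \sqrt{\left(-71 - 3 \left(4 + \left(-3 + 3 \left(-5\right)\right)\right)\right)^{2} + \left(2 \left(-3\right)\right)^{2}}\right) - 25509 = \left(-22858 + \sqrt{\left(-71 - 3 \left(4 - 18\right)\right)^{2} + \left(-6\right)^{2}}\right) - 25509 = \left(-22858 + \sqrt{\left(-71 - 3 \left(4 - 18\right)\right)^{2} + 36}\right) - 25509 = \left(-22858 + \sqrt{\left(-71 - -42\right)^{2} + 36}\right) - 25509 = \left(-22858 + \sqrt{\left(-71 + 42\right)^{2} + 36}\right) - 25509 = \left(-22858 + \sqrt{\left(-29\right)^{2} + 36}\right) - 25509 = \left(-22858 + \sqrt{841 + 36}\right) - 25509 = \left(-22858 + \sqrt{877}\right) - 25509 = -48367 + \sqrt{877}$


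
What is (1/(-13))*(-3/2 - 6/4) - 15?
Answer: -192/13 ≈ -14.769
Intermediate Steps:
(1/(-13))*(-3/2 - 6/4) - 15 = (1*(-1/13))*(-3*1/2 - 6*1/4) - 15 = -(-3/2 - 3/2)/13 - 15 = -1/13*(-3) - 15 = 3/13 - 15 = -192/13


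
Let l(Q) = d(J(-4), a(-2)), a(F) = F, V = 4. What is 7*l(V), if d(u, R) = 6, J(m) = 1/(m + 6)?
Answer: 42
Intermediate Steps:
J(m) = 1/(6 + m)
l(Q) = 6
7*l(V) = 7*6 = 42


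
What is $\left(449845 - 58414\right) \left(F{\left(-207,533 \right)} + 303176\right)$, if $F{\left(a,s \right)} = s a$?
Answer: $75485511195$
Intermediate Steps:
$F{\left(a,s \right)} = a s$
$\left(449845 - 58414\right) \left(F{\left(-207,533 \right)} + 303176\right) = \left(449845 - 58414\right) \left(\left(-207\right) 533 + 303176\right) = 391431 \left(-110331 + 303176\right) = 391431 \cdot 192845 = 75485511195$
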